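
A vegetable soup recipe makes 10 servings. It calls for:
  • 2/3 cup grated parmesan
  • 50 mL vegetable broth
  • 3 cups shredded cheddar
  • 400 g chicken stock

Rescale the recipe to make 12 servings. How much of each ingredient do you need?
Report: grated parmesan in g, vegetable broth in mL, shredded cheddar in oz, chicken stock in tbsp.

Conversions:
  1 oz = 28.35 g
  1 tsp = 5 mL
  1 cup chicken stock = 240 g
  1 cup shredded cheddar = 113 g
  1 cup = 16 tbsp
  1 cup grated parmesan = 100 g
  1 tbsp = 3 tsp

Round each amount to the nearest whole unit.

Scaling factor: 12/10 = 6/5 = 1.2.
grated parmesan: 2/3 cup × 6/5 × 100 g/cup = 80 g
vegetable broth: 50 mL × 6/5 = 60 mL
shredded cheddar: 3 cup × 6/5 × 113 g/cup ÷ 28.35 g/oz ≈ 14 oz
chicken stock: 400 g × 6/5 ÷ 240 g/cup × 16 tbsp/cup = 32 tbsp

grated parmesan: 80 g; vegetable broth: 60 mL; shredded cheddar: 14 oz; chicken stock: 32 tbsp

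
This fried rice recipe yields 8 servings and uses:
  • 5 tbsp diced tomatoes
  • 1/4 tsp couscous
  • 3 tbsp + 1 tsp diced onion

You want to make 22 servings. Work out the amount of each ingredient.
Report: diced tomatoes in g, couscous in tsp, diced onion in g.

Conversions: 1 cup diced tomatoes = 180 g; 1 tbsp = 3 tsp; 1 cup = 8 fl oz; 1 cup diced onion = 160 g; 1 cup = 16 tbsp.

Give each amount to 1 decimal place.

diced tomatoes: 154.7 g; couscous: 0.7 tsp; diced onion: 91.7 g

Scaling factor: 22/8 = 11/4 = 2.75.
diced tomatoes: 5 tbsp × 11/4 ÷ 16 tbsp/cup × 180 g/cup ≈ 154.7 g
couscous: 0.25 tsp × 11/4 ≈ 0.7 tsp
diced onion: (3 tbsp + 1 tsp = 10/3 tbsp) × 11/4 ÷ 16 tbsp/cup × 160 g/cup ≈ 91.7 g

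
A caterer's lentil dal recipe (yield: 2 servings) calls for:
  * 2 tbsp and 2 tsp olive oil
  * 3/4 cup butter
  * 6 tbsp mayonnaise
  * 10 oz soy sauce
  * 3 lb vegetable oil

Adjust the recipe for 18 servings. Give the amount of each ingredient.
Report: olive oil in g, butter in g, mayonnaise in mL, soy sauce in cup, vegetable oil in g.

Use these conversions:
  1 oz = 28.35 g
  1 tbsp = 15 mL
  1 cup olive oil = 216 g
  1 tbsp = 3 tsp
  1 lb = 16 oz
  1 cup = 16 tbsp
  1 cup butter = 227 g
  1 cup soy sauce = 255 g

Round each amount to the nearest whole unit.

Scaling factor: 18/2 = 9.
olive oil: (2 tbsp + 2 tsp = 8/3 tbsp) × 9 ÷ 16 tbsp/cup × 216 g/cup = 324 g
butter: 0.75 cup × 9 × 227 g/cup ≈ 1532 g
mayonnaise: 6 tbsp × 9 × 15 mL/tbsp = 810 mL
soy sauce: 10 oz × 9 × 28.35 g/oz ÷ 255 g/cup ≈ 10 cup
vegetable oil: 3 lb × 9 × 16 oz/lb × 28.35 g/oz ≈ 12247 g

olive oil: 324 g; butter: 1532 g; mayonnaise: 810 mL; soy sauce: 10 cup; vegetable oil: 12247 g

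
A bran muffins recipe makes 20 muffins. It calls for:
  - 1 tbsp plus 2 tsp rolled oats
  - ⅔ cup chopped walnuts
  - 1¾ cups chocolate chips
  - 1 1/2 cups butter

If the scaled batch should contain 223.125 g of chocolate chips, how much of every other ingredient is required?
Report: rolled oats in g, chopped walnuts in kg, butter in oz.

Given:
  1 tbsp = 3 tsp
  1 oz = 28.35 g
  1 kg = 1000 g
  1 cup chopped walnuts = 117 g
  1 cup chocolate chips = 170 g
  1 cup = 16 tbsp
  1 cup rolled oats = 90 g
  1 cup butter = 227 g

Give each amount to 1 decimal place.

The original recipe has 297.5 g of chocolate chips, so the scaling factor is 223.125 ÷ 297.5 = 3/4 = 0.75.
rolled oats: (1 tbsp + 2 tsp = 5/3 tbsp) × 3/4 ÷ 16 tbsp/cup × 90 g/cup ≈ 7.0 g
chopped walnuts: 2/3 cup × 3/4 × 117 g/cup ÷ 1000 g/kg ≈ 0.1 kg
butter: 1.5 cup × 3/4 × 227 g/cup ÷ 28.35 g/oz ≈ 9.0 oz

rolled oats: 7.0 g; chopped walnuts: 0.1 kg; butter: 9.0 oz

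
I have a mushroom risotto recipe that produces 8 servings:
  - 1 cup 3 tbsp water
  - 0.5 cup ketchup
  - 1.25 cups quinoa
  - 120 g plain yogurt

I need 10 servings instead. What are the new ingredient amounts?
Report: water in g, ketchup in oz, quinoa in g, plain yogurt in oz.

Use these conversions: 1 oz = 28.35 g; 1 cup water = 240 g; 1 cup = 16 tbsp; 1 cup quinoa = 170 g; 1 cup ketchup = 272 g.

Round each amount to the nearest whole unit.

water: 356 g; ketchup: 6 oz; quinoa: 266 g; plain yogurt: 5 oz

Scaling factor: 10/8 = 5/4 = 1.25.
water: (1 cup + 3 tbsp = 1.1875 cup) × 5/4 × 240 g/cup ≈ 356 g
ketchup: 0.5 cup × 5/4 × 272 g/cup ÷ 28.35 g/oz ≈ 6 oz
quinoa: 1.25 cup × 5/4 × 170 g/cup ≈ 266 g
plain yogurt: 120 g × 5/4 ÷ 28.35 g/oz ≈ 5 oz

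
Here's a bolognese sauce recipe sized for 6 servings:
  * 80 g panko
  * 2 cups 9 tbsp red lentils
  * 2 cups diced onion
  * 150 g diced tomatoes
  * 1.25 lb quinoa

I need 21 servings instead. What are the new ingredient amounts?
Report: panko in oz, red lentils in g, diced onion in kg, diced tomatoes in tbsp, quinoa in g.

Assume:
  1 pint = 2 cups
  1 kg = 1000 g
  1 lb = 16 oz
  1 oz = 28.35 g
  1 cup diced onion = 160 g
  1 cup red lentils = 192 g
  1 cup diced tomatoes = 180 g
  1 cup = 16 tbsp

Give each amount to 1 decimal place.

panko: 9.9 oz; red lentils: 1722.0 g; diced onion: 1.1 kg; diced tomatoes: 46.7 tbsp; quinoa: 1984.5 g

Scaling factor: 21/6 = 7/2 = 3.5.
panko: 80 g × 7/2 ÷ 28.35 g/oz ≈ 9.9 oz
red lentils: (2 cup + 9 tbsp = 2.5625 cup) × 7/2 × 192 g/cup = 1722.0 g
diced onion: 2 cup × 7/2 × 160 g/cup ÷ 1000 g/kg ≈ 1.1 kg
diced tomatoes: 150 g × 7/2 ÷ 180 g/cup × 16 tbsp/cup ≈ 46.7 tbsp
quinoa: 1.25 lb × 7/2 × 16 oz/lb × 28.35 g/oz = 1984.5 g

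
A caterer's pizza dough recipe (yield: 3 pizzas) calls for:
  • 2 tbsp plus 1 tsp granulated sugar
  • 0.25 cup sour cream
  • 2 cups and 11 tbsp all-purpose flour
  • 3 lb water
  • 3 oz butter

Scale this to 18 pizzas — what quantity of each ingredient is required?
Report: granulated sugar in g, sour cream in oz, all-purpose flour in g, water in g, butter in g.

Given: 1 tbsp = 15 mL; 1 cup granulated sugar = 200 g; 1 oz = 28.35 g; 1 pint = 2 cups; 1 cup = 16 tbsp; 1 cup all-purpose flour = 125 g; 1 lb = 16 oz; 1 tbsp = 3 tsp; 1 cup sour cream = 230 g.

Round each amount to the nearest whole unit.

Scaling factor: 18/3 = 6.
granulated sugar: (2 tbsp + 1 tsp = 7/3 tbsp) × 6 ÷ 16 tbsp/cup × 200 g/cup = 175 g
sour cream: 0.25 cup × 6 × 230 g/cup ÷ 28.35 g/oz ≈ 12 oz
all-purpose flour: (2 cup + 11 tbsp = 2.6875 cup) × 6 × 125 g/cup ≈ 2016 g
water: 3 lb × 6 × 16 oz/lb × 28.35 g/oz ≈ 8165 g
butter: 3 oz × 6 × 28.35 g/oz ≈ 510 g

granulated sugar: 175 g; sour cream: 12 oz; all-purpose flour: 2016 g; water: 8165 g; butter: 510 g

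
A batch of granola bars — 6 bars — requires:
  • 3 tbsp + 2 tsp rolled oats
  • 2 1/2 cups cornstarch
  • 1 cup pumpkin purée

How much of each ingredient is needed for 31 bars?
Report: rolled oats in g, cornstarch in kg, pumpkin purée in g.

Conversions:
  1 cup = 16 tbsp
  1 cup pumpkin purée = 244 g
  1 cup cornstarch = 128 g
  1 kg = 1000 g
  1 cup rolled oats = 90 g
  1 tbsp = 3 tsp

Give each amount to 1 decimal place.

rolled oats: 106.6 g; cornstarch: 1.7 kg; pumpkin purée: 1260.7 g

Scaling factor: 31/6.
rolled oats: (3 tbsp + 2 tsp = 11/3 tbsp) × 31/6 ÷ 16 tbsp/cup × 90 g/cup ≈ 106.6 g
cornstarch: 2.5 cup × 31/6 × 128 g/cup ÷ 1000 g/kg ≈ 1.7 kg
pumpkin purée: 1 cup × 31/6 × 244 g/cup ≈ 1260.7 g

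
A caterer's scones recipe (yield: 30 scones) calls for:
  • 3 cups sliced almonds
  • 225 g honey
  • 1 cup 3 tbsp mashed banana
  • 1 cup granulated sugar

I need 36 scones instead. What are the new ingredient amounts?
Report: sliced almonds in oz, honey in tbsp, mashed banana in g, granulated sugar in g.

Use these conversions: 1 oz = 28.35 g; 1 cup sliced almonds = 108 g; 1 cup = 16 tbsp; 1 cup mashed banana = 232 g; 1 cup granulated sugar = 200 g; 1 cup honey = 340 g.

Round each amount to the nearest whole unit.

Scaling factor: 36/30 = 6/5 = 1.2.
sliced almonds: 3 cup × 6/5 × 108 g/cup ÷ 28.35 g/oz ≈ 14 oz
honey: 225 g × 6/5 ÷ 340 g/cup × 16 tbsp/cup ≈ 13 tbsp
mashed banana: (1 cup + 3 tbsp = 1.1875 cup) × 6/5 × 232 g/cup ≈ 331 g
granulated sugar: 1 cup × 6/5 × 200 g/cup = 240 g

sliced almonds: 14 oz; honey: 13 tbsp; mashed banana: 331 g; granulated sugar: 240 g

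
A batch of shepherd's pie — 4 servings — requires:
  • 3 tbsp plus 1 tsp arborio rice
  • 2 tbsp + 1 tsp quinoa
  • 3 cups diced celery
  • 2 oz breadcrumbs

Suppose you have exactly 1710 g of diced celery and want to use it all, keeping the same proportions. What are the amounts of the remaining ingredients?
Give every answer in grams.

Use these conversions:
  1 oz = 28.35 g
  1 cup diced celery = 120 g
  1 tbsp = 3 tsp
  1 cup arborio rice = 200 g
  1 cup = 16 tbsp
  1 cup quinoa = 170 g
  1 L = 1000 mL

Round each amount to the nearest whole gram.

The original recipe has 360 g of diced celery, so the scaling factor is 1710 ÷ 360 = 19/4 = 4.75.
arborio rice: (3 tbsp + 1 tsp = 10/3 tbsp) × 19/4 ÷ 16 tbsp/cup × 200 g/cup ≈ 198 g
quinoa: (2 tbsp + 1 tsp = 7/3 tbsp) × 19/4 ÷ 16 tbsp/cup × 170 g/cup ≈ 118 g
breadcrumbs: 2 oz × 19/4 × 28.35 g/oz ≈ 269 g

arborio rice: 198 g; quinoa: 118 g; breadcrumbs: 269 g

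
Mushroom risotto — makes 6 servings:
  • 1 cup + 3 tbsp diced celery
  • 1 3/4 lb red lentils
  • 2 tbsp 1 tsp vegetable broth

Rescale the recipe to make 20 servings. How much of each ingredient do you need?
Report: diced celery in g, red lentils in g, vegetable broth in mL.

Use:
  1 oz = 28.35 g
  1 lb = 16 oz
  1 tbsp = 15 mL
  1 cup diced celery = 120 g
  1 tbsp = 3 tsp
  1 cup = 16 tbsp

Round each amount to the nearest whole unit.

Scaling factor: 20/6 = 10/3.
diced celery: (1 cup + 3 tbsp = 1.1875 cup) × 10/3 × 120 g/cup = 475 g
red lentils: 1.75 lb × 10/3 × 16 oz/lb × 28.35 g/oz = 2646 g
vegetable broth: (2 tbsp + 1 tsp = 7/3 tbsp) × 10/3 × 15 mL/tbsp ≈ 117 mL

diced celery: 475 g; red lentils: 2646 g; vegetable broth: 117 mL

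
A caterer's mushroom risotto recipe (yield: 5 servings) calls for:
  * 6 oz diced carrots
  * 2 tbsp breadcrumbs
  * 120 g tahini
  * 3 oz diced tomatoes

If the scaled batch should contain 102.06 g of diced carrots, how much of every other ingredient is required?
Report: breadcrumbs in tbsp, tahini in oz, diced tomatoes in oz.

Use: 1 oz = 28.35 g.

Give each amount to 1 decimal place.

breadcrumbs: 1.2 tbsp; tahini: 2.5 oz; diced tomatoes: 1.8 oz

The original recipe has 170.1 g of diced carrots, so the scaling factor is 102.06 ÷ 170.1 = 3/5 = 0.6.
breadcrumbs: 2 tbsp × 3/5 = 1.2 tbsp
tahini: 120 g × 3/5 ÷ 28.35 g/oz ≈ 2.5 oz
diced tomatoes: 3 oz × 3/5 = 1.8 oz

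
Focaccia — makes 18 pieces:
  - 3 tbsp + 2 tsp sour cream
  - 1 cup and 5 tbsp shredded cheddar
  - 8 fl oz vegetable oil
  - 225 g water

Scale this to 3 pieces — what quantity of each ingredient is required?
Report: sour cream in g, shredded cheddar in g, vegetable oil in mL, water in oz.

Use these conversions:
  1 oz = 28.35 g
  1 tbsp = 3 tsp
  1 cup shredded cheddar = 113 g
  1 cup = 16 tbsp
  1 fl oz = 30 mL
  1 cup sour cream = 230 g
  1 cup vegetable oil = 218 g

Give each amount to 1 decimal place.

Scaling factor: 3/18 = 1/6.
sour cream: (3 tbsp + 2 tsp = 11/3 tbsp) × 1/6 ÷ 16 tbsp/cup × 230 g/cup ≈ 8.8 g
shredded cheddar: (1 cup + 5 tbsp = 1.3125 cup) × 1/6 × 113 g/cup ≈ 24.7 g
vegetable oil: 8 fl oz × 1/6 × 30 mL/fl oz = 40.0 mL
water: 225 g × 1/6 ÷ 28.35 g/oz ≈ 1.3 oz

sour cream: 8.8 g; shredded cheddar: 24.7 g; vegetable oil: 40.0 mL; water: 1.3 oz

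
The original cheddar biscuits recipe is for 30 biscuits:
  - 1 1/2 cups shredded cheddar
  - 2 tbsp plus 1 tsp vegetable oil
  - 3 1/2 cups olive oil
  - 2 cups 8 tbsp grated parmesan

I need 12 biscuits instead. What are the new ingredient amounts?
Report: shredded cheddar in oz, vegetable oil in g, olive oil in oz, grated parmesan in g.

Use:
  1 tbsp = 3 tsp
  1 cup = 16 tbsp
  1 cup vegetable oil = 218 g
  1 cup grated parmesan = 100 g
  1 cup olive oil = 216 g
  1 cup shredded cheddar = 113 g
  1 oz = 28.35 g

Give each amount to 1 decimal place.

shredded cheddar: 2.4 oz; vegetable oil: 12.7 g; olive oil: 10.7 oz; grated parmesan: 100.0 g

Scaling factor: 12/30 = 2/5 = 0.4.
shredded cheddar: 1.5 cup × 2/5 × 113 g/cup ÷ 28.35 g/oz ≈ 2.4 oz
vegetable oil: (2 tbsp + 1 tsp = 7/3 tbsp) × 2/5 ÷ 16 tbsp/cup × 218 g/cup ≈ 12.7 g
olive oil: 3.5 cup × 2/5 × 216 g/cup ÷ 28.35 g/oz ≈ 10.7 oz
grated parmesan: (2 cup + 8 tbsp = 2.5 cup) × 2/5 × 100 g/cup = 100.0 g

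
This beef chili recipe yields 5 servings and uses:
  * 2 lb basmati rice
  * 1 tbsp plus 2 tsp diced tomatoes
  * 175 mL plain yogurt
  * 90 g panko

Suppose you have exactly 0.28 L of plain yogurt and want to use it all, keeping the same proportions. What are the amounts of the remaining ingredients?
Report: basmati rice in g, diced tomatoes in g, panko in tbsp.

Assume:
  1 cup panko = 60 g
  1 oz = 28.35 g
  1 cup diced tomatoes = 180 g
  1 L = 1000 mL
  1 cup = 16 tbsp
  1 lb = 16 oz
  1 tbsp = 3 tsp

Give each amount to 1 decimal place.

basmati rice: 1451.5 g; diced tomatoes: 30.0 g; panko: 38.4 tbsp

The original recipe has 0.175 L of plain yogurt, so the scaling factor is 0.28 ÷ 0.175 = 8/5 = 1.6.
basmati rice: 2 lb × 8/5 × 16 oz/lb × 28.35 g/oz ≈ 1451.5 g
diced tomatoes: (1 tbsp + 2 tsp = 5/3 tbsp) × 8/5 ÷ 16 tbsp/cup × 180 g/cup = 30.0 g
panko: 90 g × 8/5 ÷ 60 g/cup × 16 tbsp/cup = 38.4 tbsp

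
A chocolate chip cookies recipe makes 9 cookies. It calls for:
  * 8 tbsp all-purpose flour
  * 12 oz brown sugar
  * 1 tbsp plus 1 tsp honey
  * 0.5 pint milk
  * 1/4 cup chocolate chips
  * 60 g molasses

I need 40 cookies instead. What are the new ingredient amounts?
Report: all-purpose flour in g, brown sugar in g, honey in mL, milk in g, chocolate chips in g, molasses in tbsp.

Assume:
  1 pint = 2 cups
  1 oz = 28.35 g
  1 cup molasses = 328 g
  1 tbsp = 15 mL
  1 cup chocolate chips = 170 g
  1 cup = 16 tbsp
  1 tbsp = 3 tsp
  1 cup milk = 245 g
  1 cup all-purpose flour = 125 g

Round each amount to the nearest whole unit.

all-purpose flour: 278 g; brown sugar: 1512 g; honey: 89 mL; milk: 1089 g; chocolate chips: 189 g; molasses: 13 tbsp

Scaling factor: 40/9.
all-purpose flour: 8 tbsp × 40/9 ÷ 16 tbsp/cup × 125 g/cup ≈ 278 g
brown sugar: 12 oz × 40/9 × 28.35 g/oz = 1512 g
honey: (1 tbsp + 1 tsp = 4/3 tbsp) × 40/9 × 15 mL/tbsp ≈ 89 mL
milk: 0.5 pint × 40/9 × 2 cup/pint × 245 g/cup ≈ 1089 g
chocolate chips: 0.25 cup × 40/9 × 170 g/cup ≈ 189 g
molasses: 60 g × 40/9 ÷ 328 g/cup × 16 tbsp/cup ≈ 13 tbsp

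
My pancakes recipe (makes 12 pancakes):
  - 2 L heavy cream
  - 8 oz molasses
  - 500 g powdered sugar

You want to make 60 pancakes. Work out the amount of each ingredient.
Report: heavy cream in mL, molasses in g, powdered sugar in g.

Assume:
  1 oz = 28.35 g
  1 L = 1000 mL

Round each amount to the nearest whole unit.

heavy cream: 10000 mL; molasses: 1134 g; powdered sugar: 2500 g

Scaling factor: 60/12 = 5.
heavy cream: 2 L × 5 × 1000 mL/L = 10000 mL
molasses: 8 oz × 5 × 28.35 g/oz = 1134 g
powdered sugar: 500 g × 5 = 2500 g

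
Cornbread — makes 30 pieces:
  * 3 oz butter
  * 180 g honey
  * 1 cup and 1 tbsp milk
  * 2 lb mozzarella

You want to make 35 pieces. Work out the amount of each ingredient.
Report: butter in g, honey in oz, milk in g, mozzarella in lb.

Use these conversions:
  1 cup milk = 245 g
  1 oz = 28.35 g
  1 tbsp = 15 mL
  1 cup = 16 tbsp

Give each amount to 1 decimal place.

butter: 99.2 g; honey: 7.4 oz; milk: 303.7 g; mozzarella: 2.3 lb

Scaling factor: 35/30 = 7/6.
butter: 3 oz × 7/6 × 28.35 g/oz ≈ 99.2 g
honey: 180 g × 7/6 ÷ 28.35 g/oz ≈ 7.4 oz
milk: (1 cup + 1 tbsp = 1.0625 cup) × 7/6 × 245 g/cup ≈ 303.7 g
mozzarella: 2 lb × 7/6 ≈ 2.3 lb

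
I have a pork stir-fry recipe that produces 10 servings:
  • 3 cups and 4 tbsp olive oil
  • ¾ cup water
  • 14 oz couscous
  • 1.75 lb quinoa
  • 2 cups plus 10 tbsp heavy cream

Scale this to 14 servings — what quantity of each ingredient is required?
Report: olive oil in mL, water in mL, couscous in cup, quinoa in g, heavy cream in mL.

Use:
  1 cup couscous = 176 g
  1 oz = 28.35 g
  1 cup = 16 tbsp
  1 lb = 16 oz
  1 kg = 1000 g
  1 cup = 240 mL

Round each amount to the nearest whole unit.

Scaling factor: 14/10 = 7/5 = 1.4.
olive oil: (3 cup + 4 tbsp = 3.25 cup) × 7/5 × 240 mL/cup = 1092 mL
water: 0.75 cup × 7/5 × 240 mL/cup = 252 mL
couscous: 14 oz × 7/5 × 28.35 g/oz ÷ 176 g/cup ≈ 3 cup
quinoa: 1.75 lb × 7/5 × 16 oz/lb × 28.35 g/oz ≈ 1111 g
heavy cream: (2 cup + 10 tbsp = 2.625 cup) × 7/5 × 240 mL/cup = 882 mL

olive oil: 1092 mL; water: 252 mL; couscous: 3 cup; quinoa: 1111 g; heavy cream: 882 mL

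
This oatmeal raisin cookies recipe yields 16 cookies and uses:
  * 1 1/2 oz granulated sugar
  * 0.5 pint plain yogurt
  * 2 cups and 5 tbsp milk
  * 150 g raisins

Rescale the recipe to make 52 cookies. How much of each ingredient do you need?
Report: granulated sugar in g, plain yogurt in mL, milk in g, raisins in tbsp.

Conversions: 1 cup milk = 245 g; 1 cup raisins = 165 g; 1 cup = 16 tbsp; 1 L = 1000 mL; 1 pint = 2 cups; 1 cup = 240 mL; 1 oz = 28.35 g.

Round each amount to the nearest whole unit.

granulated sugar: 138 g; plain yogurt: 780 mL; milk: 1841 g; raisins: 47 tbsp

Scaling factor: 52/16 = 13/4 = 3.25.
granulated sugar: 1.5 oz × 13/4 × 28.35 g/oz ≈ 138 g
plain yogurt: 0.5 pint × 13/4 × 2 cup/pint × 240 mL/cup = 780 mL
milk: (2 cup + 5 tbsp = 2.3125 cup) × 13/4 × 245 g/cup ≈ 1841 g
raisins: 150 g × 13/4 ÷ 165 g/cup × 16 tbsp/cup ≈ 47 tbsp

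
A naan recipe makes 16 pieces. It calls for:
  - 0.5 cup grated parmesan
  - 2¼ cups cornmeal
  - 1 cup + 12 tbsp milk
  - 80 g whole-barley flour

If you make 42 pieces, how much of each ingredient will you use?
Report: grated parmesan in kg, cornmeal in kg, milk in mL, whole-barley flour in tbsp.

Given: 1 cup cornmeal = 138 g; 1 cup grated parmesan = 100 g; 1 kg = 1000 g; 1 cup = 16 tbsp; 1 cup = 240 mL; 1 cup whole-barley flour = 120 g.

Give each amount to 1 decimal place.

grated parmesan: 0.1 kg; cornmeal: 0.8 kg; milk: 1102.5 mL; whole-barley flour: 28.0 tbsp

Scaling factor: 42/16 = 21/8 = 2.625.
grated parmesan: 0.5 cup × 21/8 × 100 g/cup ÷ 1000 g/kg ≈ 0.1 kg
cornmeal: 2.25 cup × 21/8 × 138 g/cup ÷ 1000 g/kg ≈ 0.8 kg
milk: (1 cup + 12 tbsp = 1.75 cup) × 21/8 × 240 mL/cup = 1102.5 mL
whole-barley flour: 80 g × 21/8 ÷ 120 g/cup × 16 tbsp/cup = 28.0 tbsp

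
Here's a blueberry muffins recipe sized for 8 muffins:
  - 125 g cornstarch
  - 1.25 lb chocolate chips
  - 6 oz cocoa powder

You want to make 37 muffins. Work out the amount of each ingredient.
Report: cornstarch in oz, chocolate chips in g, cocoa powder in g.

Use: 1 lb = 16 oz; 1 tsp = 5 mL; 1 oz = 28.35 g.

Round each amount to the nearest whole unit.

cornstarch: 20 oz; chocolate chips: 2622 g; cocoa powder: 787 g

Scaling factor: 37/8 = 4.625.
cornstarch: 125 g × 37/8 ÷ 28.35 g/oz ≈ 20 oz
chocolate chips: 1.25 lb × 37/8 × 16 oz/lb × 28.35 g/oz ≈ 2622 g
cocoa powder: 6 oz × 37/8 × 28.35 g/oz ≈ 787 g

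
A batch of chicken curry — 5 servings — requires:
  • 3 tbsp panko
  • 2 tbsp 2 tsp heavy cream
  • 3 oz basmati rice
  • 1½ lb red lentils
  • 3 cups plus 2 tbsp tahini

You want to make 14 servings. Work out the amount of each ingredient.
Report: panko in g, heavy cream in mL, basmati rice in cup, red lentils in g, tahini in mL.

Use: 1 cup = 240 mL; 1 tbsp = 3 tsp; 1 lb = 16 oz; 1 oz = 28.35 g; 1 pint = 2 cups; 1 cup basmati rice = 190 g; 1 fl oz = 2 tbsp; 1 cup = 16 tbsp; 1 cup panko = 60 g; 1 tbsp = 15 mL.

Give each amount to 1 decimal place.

Scaling factor: 14/5 = 2.8.
panko: 3 tbsp × 14/5 ÷ 16 tbsp/cup × 60 g/cup = 31.5 g
heavy cream: (2 tbsp + 2 tsp = 8/3 tbsp) × 14/5 × 15 mL/tbsp = 112.0 mL
basmati rice: 3 oz × 14/5 × 28.35 g/oz ÷ 190 g/cup ≈ 1.3 cup
red lentils: 1.5 lb × 14/5 × 16 oz/lb × 28.35 g/oz ≈ 1905.1 g
tahini: (3 cup + 2 tbsp = 3.125 cup) × 14/5 × 240 mL/cup = 2100.0 mL

panko: 31.5 g; heavy cream: 112.0 mL; basmati rice: 1.3 cup; red lentils: 1905.1 g; tahini: 2100.0 mL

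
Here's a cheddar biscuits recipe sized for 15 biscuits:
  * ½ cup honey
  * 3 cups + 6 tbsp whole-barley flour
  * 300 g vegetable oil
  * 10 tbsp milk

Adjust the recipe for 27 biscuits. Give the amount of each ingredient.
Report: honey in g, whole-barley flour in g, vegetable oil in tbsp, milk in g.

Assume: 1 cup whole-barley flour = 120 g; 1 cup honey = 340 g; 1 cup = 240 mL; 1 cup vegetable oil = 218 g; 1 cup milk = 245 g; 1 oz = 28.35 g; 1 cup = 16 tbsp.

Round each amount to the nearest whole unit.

honey: 306 g; whole-barley flour: 729 g; vegetable oil: 40 tbsp; milk: 276 g

Scaling factor: 27/15 = 9/5 = 1.8.
honey: 0.5 cup × 9/5 × 340 g/cup = 306 g
whole-barley flour: (3 cup + 6 tbsp = 3.375 cup) × 9/5 × 120 g/cup = 729 g
vegetable oil: 300 g × 9/5 ÷ 218 g/cup × 16 tbsp/cup ≈ 40 tbsp
milk: 10 tbsp × 9/5 ÷ 16 tbsp/cup × 245 g/cup ≈ 276 g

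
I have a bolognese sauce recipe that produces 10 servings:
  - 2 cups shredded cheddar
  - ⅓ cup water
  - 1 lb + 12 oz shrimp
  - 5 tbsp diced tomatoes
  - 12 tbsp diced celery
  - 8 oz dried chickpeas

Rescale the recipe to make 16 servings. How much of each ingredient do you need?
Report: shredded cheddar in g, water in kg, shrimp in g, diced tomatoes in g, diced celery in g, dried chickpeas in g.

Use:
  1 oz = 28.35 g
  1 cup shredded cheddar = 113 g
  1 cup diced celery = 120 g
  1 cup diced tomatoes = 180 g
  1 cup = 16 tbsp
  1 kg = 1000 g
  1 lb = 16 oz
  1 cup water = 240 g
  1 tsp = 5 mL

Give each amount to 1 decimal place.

shredded cheddar: 361.6 g; water: 0.1 kg; shrimp: 1270.1 g; diced tomatoes: 90.0 g; diced celery: 144.0 g; dried chickpeas: 362.9 g

Scaling factor: 16/10 = 8/5 = 1.6.
shredded cheddar: 2 cup × 8/5 × 113 g/cup = 361.6 g
water: 1/3 cup × 8/5 × 240 g/cup ÷ 1000 g/kg ≈ 0.1 kg
shrimp: (1 lb + 12 oz = 1.75 lb) × 8/5 × 16 oz/lb × 28.35 g/oz ≈ 1270.1 g
diced tomatoes: 5 tbsp × 8/5 ÷ 16 tbsp/cup × 180 g/cup = 90.0 g
diced celery: 12 tbsp × 8/5 ÷ 16 tbsp/cup × 120 g/cup = 144.0 g
dried chickpeas: 8 oz × 8/5 × 28.35 g/oz ≈ 362.9 g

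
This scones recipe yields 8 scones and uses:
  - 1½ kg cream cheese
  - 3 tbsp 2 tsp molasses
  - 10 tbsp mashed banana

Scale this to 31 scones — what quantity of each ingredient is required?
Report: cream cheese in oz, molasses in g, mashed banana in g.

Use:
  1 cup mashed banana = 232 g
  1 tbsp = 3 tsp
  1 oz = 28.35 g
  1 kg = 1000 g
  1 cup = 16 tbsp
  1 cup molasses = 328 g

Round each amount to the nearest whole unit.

Scaling factor: 31/8 = 3.875.
cream cheese: 1.5 kg × 31/8 × 1000 g/kg ÷ 28.35 g/oz ≈ 205 oz
molasses: (3 tbsp + 2 tsp = 11/3 tbsp) × 31/8 ÷ 16 tbsp/cup × 328 g/cup ≈ 291 g
mashed banana: 10 tbsp × 31/8 ÷ 16 tbsp/cup × 232 g/cup ≈ 562 g

cream cheese: 205 oz; molasses: 291 g; mashed banana: 562 g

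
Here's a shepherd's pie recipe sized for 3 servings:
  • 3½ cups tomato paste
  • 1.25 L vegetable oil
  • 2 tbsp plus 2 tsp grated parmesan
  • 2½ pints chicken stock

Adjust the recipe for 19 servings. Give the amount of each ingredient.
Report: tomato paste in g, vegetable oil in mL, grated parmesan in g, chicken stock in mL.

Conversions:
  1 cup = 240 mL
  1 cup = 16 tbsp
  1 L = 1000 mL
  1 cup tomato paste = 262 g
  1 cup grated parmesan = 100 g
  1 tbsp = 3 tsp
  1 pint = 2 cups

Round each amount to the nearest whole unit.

Scaling factor: 19/3.
tomato paste: 3.5 cup × 19/3 × 262 g/cup ≈ 5808 g
vegetable oil: 1.25 L × 19/3 × 1000 mL/L ≈ 7917 mL
grated parmesan: (2 tbsp + 2 tsp = 8/3 tbsp) × 19/3 ÷ 16 tbsp/cup × 100 g/cup ≈ 106 g
chicken stock: 2.5 pint × 19/3 × 2 cup/pint × 240 mL/cup = 7600 mL

tomato paste: 5808 g; vegetable oil: 7917 mL; grated parmesan: 106 g; chicken stock: 7600 mL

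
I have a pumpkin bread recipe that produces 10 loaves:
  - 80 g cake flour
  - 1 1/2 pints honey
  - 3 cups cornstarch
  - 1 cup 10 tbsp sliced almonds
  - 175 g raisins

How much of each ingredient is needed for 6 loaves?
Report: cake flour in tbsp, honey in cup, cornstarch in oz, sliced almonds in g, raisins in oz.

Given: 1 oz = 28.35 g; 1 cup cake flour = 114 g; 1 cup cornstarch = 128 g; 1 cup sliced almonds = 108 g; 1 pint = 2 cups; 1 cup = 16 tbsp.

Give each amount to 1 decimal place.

Scaling factor: 6/10 = 3/5 = 0.6.
cake flour: 80 g × 3/5 ÷ 114 g/cup × 16 tbsp/cup ≈ 6.7 tbsp
honey: 1.5 pint × 3/5 × 2 cup/pint = 1.8 cup
cornstarch: 3 cup × 3/5 × 128 g/cup ÷ 28.35 g/oz ≈ 8.1 oz
sliced almonds: (1 cup + 10 tbsp = 1.625 cup) × 3/5 × 108 g/cup = 105.3 g
raisins: 175 g × 3/5 ÷ 28.35 g/oz ≈ 3.7 oz

cake flour: 6.7 tbsp; honey: 1.8 cup; cornstarch: 8.1 oz; sliced almonds: 105.3 g; raisins: 3.7 oz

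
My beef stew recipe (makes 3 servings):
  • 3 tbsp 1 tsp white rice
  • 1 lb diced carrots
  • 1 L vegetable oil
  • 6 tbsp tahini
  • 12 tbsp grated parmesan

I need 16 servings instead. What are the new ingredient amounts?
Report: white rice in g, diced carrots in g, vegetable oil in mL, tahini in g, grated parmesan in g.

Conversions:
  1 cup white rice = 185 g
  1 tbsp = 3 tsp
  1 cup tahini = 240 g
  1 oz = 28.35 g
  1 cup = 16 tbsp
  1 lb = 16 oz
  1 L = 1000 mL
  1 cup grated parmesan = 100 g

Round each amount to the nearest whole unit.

white rice: 206 g; diced carrots: 2419 g; vegetable oil: 5333 mL; tahini: 480 g; grated parmesan: 400 g

Scaling factor: 16/3.
white rice: (3 tbsp + 1 tsp = 10/3 tbsp) × 16/3 ÷ 16 tbsp/cup × 185 g/cup ≈ 206 g
diced carrots: 1 lb × 16/3 × 16 oz/lb × 28.35 g/oz ≈ 2419 g
vegetable oil: 1 L × 16/3 × 1000 mL/L ≈ 5333 mL
tahini: 6 tbsp × 16/3 ÷ 16 tbsp/cup × 240 g/cup = 480 g
grated parmesan: 12 tbsp × 16/3 ÷ 16 tbsp/cup × 100 g/cup = 400 g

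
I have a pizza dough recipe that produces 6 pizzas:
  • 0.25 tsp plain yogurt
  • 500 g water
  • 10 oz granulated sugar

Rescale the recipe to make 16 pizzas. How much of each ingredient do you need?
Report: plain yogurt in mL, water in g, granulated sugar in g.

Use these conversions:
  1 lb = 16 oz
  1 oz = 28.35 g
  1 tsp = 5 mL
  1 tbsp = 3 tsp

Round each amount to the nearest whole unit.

Scaling factor: 16/6 = 8/3.
plain yogurt: 0.25 tsp × 8/3 × 5 mL/tsp ≈ 3 mL
water: 500 g × 8/3 ≈ 1333 g
granulated sugar: 10 oz × 8/3 × 28.35 g/oz = 756 g

plain yogurt: 3 mL; water: 1333 g; granulated sugar: 756 g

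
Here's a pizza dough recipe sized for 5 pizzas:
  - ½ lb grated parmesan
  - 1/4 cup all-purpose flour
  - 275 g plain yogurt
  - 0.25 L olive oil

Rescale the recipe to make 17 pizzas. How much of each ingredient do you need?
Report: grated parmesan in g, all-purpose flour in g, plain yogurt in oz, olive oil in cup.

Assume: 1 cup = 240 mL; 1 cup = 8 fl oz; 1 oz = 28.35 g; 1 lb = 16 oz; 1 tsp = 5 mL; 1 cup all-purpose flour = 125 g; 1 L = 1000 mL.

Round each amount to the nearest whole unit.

Scaling factor: 17/5 = 3.4.
grated parmesan: 0.5 lb × 17/5 × 16 oz/lb × 28.35 g/oz ≈ 771 g
all-purpose flour: 0.25 cup × 17/5 × 125 g/cup ≈ 106 g
plain yogurt: 275 g × 17/5 ÷ 28.35 g/oz ≈ 33 oz
olive oil: 0.25 L × 17/5 × 1000 mL/L ÷ 240 mL/cup ≈ 4 cup

grated parmesan: 771 g; all-purpose flour: 106 g; plain yogurt: 33 oz; olive oil: 4 cup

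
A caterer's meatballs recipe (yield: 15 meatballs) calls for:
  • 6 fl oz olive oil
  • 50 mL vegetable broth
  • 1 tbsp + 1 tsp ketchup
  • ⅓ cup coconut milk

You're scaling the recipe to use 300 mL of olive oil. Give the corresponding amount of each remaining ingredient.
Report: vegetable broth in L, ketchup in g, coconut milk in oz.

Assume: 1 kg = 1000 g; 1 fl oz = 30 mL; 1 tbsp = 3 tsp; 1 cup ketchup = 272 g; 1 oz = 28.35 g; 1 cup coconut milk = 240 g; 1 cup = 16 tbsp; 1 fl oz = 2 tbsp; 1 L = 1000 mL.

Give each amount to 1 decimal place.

vegetable broth: 0.1 L; ketchup: 37.8 g; coconut milk: 4.7 oz

The original recipe has 180 mL of olive oil, so the scaling factor is 300 ÷ 180 = 5/3.
vegetable broth: 50 mL × 5/3 ÷ 1000 mL/L ≈ 0.1 L
ketchup: (1 tbsp + 1 tsp = 4/3 tbsp) × 5/3 ÷ 16 tbsp/cup × 272 g/cup ≈ 37.8 g
coconut milk: 1/3 cup × 5/3 × 240 g/cup ÷ 28.35 g/oz ≈ 4.7 oz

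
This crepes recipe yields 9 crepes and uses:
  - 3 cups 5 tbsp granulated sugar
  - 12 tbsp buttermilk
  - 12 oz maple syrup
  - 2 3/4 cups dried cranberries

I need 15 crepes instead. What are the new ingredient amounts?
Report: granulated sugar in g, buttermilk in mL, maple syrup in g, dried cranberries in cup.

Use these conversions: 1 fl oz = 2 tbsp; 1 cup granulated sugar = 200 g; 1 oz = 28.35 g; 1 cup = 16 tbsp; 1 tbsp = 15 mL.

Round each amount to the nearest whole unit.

Scaling factor: 15/9 = 5/3.
granulated sugar: (3 cup + 5 tbsp = 3.3125 cup) × 5/3 × 200 g/cup ≈ 1104 g
buttermilk: 12 tbsp × 5/3 × 15 mL/tbsp = 300 mL
maple syrup: 12 oz × 5/3 × 28.35 g/oz = 567 g
dried cranberries: 2.75 cup × 5/3 ≈ 5 cup

granulated sugar: 1104 g; buttermilk: 300 mL; maple syrup: 567 g; dried cranberries: 5 cup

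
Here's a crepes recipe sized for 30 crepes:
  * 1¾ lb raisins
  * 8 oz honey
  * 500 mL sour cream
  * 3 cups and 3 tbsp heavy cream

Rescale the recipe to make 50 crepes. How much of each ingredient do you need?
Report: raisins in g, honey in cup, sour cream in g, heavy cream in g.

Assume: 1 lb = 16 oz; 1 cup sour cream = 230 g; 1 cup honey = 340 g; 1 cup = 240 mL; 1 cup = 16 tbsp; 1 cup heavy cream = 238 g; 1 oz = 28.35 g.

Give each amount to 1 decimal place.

Scaling factor: 50/30 = 5/3.
raisins: 1.75 lb × 5/3 × 16 oz/lb × 28.35 g/oz = 1323.0 g
honey: 8 oz × 5/3 × 28.35 g/oz ÷ 340 g/cup ≈ 1.1 cup
sour cream: 500 mL × 5/3 ÷ 240 mL/cup × 230 g/cup ≈ 798.6 g
heavy cream: (3 cup + 3 tbsp = 3.1875 cup) × 5/3 × 238 g/cup ≈ 1264.4 g

raisins: 1323.0 g; honey: 1.1 cup; sour cream: 798.6 g; heavy cream: 1264.4 g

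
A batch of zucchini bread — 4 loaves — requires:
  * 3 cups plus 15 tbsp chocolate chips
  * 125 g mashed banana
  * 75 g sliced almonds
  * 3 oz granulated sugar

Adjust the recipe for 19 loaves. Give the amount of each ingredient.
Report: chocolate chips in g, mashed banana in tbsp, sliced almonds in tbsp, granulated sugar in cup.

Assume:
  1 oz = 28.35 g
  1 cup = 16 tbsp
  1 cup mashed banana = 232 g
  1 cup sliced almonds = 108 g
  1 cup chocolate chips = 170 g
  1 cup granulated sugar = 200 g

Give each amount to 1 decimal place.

chocolate chips: 3179.5 g; mashed banana: 40.9 tbsp; sliced almonds: 52.8 tbsp; granulated sugar: 2.0 cup

Scaling factor: 19/4 = 4.75.
chocolate chips: (3 cup + 15 tbsp = 3.9375 cup) × 19/4 × 170 g/cup ≈ 3179.5 g
mashed banana: 125 g × 19/4 ÷ 232 g/cup × 16 tbsp/cup ≈ 40.9 tbsp
sliced almonds: 75 g × 19/4 ÷ 108 g/cup × 16 tbsp/cup ≈ 52.8 tbsp
granulated sugar: 3 oz × 19/4 × 28.35 g/oz ÷ 200 g/cup ≈ 2.0 cup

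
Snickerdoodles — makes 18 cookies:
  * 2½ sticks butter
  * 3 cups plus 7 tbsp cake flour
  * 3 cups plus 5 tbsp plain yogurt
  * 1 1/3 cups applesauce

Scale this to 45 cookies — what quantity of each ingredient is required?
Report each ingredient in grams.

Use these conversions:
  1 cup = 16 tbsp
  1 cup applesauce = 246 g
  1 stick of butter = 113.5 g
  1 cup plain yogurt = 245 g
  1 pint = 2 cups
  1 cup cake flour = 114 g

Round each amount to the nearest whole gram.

butter: 709 g; cake flour: 980 g; plain yogurt: 2029 g; applesauce: 820 g

Scaling factor: 45/18 = 5/2 = 2.5.
butter: 2.5 stick × 5/2 × 113.5 g/stick ≈ 709 g
cake flour: (3 cup + 7 tbsp = 3.4375 cup) × 5/2 × 114 g/cup ≈ 980 g
plain yogurt: (3 cup + 5 tbsp = 3.3125 cup) × 5/2 × 245 g/cup ≈ 2029 g
applesauce: 4/3 cup × 5/2 × 246 g/cup = 820 g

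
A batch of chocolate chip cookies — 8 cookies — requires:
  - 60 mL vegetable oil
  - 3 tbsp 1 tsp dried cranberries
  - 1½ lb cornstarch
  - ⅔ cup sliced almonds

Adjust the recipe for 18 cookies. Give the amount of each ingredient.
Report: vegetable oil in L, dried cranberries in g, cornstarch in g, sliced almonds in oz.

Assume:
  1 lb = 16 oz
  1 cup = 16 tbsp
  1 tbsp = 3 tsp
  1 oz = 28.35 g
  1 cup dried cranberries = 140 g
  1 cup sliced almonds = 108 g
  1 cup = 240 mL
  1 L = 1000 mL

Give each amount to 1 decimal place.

vegetable oil: 0.1 L; dried cranberries: 65.6 g; cornstarch: 1530.9 g; sliced almonds: 5.7 oz

Scaling factor: 18/8 = 9/4 = 2.25.
vegetable oil: 60 mL × 9/4 ÷ 1000 mL/L ≈ 0.1 L
dried cranberries: (3 tbsp + 1 tsp = 10/3 tbsp) × 9/4 ÷ 16 tbsp/cup × 140 g/cup ≈ 65.6 g
cornstarch: 1.5 lb × 9/4 × 16 oz/lb × 28.35 g/oz = 1530.9 g
sliced almonds: 2/3 cup × 9/4 × 108 g/cup ÷ 28.35 g/oz ≈ 5.7 oz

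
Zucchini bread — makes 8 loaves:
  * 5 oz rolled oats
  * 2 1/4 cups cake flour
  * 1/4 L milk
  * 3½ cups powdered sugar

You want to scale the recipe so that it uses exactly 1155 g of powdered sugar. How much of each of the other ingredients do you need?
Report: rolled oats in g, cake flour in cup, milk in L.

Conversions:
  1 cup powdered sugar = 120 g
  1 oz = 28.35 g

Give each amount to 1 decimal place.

rolled oats: 389.8 g; cake flour: 6.2 cup; milk: 0.7 L

The original recipe has 420 g of powdered sugar, so the scaling factor is 1155 ÷ 420 = 11/4 = 2.75.
rolled oats: 5 oz × 11/4 × 28.35 g/oz ≈ 389.8 g
cake flour: 2.25 cup × 11/4 ≈ 6.2 cup
milk: 0.25 L × 11/4 ≈ 0.7 L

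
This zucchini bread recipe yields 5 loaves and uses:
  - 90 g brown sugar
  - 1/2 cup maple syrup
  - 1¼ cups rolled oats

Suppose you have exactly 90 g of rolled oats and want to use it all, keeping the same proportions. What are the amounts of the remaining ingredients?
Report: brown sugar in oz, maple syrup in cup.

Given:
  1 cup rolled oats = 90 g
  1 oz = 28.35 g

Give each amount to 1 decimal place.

The original recipe has 112.5 g of rolled oats, so the scaling factor is 90 ÷ 112.5 = 4/5 = 0.8.
brown sugar: 90 g × 4/5 ÷ 28.35 g/oz ≈ 2.5 oz
maple syrup: 0.5 cup × 4/5 = 0.4 cup

brown sugar: 2.5 oz; maple syrup: 0.4 cup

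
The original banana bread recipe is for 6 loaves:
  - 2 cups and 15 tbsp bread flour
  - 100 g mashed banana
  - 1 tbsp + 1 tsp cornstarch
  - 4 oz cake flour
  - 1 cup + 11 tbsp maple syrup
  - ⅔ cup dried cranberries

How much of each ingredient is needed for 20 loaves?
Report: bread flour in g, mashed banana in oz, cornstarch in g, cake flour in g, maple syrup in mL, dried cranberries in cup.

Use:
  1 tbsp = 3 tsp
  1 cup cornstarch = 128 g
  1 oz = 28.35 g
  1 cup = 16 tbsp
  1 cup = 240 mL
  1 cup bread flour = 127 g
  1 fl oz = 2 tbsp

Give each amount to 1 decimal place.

bread flour: 1243.5 g; mashed banana: 11.8 oz; cornstarch: 35.6 g; cake flour: 378.0 g; maple syrup: 1350.0 mL; dried cranberries: 2.2 cup

Scaling factor: 20/6 = 10/3.
bread flour: (2 cup + 15 tbsp = 2.9375 cup) × 10/3 × 127 g/cup ≈ 1243.5 g
mashed banana: 100 g × 10/3 ÷ 28.35 g/oz ≈ 11.8 oz
cornstarch: (1 tbsp + 1 tsp = 4/3 tbsp) × 10/3 ÷ 16 tbsp/cup × 128 g/cup ≈ 35.6 g
cake flour: 4 oz × 10/3 × 28.35 g/oz = 378.0 g
maple syrup: (1 cup + 11 tbsp = 1.6875 cup) × 10/3 × 240 mL/cup = 1350.0 mL
dried cranberries: 2/3 cup × 10/3 ≈ 2.2 cup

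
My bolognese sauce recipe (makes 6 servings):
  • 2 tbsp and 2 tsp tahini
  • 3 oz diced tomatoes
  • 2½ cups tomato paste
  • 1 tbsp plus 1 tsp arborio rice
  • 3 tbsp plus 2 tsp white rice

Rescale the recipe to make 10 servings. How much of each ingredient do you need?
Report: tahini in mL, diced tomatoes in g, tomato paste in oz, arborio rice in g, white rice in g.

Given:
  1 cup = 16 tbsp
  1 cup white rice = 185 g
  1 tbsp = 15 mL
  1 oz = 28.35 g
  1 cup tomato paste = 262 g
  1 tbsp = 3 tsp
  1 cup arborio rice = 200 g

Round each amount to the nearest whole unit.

tahini: 67 mL; diced tomatoes: 142 g; tomato paste: 39 oz; arborio rice: 28 g; white rice: 71 g

Scaling factor: 10/6 = 5/3.
tahini: (2 tbsp + 2 tsp = 8/3 tbsp) × 5/3 × 15 mL/tbsp ≈ 67 mL
diced tomatoes: 3 oz × 5/3 × 28.35 g/oz ≈ 142 g
tomato paste: 2.5 cup × 5/3 × 262 g/cup ÷ 28.35 g/oz ≈ 39 oz
arborio rice: (1 tbsp + 1 tsp = 4/3 tbsp) × 5/3 ÷ 16 tbsp/cup × 200 g/cup ≈ 28 g
white rice: (3 tbsp + 2 tsp = 11/3 tbsp) × 5/3 ÷ 16 tbsp/cup × 185 g/cup ≈ 71 g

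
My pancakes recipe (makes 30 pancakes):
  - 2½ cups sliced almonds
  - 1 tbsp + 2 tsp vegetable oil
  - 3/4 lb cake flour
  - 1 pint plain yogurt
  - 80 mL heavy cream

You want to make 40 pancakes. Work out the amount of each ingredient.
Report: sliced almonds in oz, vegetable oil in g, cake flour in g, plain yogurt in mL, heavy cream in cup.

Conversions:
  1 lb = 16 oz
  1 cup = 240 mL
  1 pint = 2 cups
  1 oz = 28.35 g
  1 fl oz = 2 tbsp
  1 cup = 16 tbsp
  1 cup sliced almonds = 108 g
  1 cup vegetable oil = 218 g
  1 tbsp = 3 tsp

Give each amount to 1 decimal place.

sliced almonds: 12.7 oz; vegetable oil: 30.3 g; cake flour: 453.6 g; plain yogurt: 640.0 mL; heavy cream: 0.4 cup

Scaling factor: 40/30 = 4/3.
sliced almonds: 2.5 cup × 4/3 × 108 g/cup ÷ 28.35 g/oz ≈ 12.7 oz
vegetable oil: (1 tbsp + 2 tsp = 5/3 tbsp) × 4/3 ÷ 16 tbsp/cup × 218 g/cup ≈ 30.3 g
cake flour: 0.75 lb × 4/3 × 16 oz/lb × 28.35 g/oz = 453.6 g
plain yogurt: 1 pint × 4/3 × 2 cup/pint × 240 mL/cup = 640.0 mL
heavy cream: 80 mL × 4/3 ÷ 240 mL/cup ≈ 0.4 cup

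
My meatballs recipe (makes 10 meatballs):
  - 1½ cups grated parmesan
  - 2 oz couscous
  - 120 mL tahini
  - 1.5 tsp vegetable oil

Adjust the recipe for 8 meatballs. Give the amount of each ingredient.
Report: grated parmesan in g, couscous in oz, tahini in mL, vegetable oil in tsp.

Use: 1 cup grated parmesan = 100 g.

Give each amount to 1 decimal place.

Scaling factor: 8/10 = 4/5 = 0.8.
grated parmesan: 1.5 cup × 4/5 × 100 g/cup = 120.0 g
couscous: 2 oz × 4/5 = 1.6 oz
tahini: 120 mL × 4/5 = 96.0 mL
vegetable oil: 1.5 tsp × 4/5 = 1.2 tsp

grated parmesan: 120.0 g; couscous: 1.6 oz; tahini: 96.0 mL; vegetable oil: 1.2 tsp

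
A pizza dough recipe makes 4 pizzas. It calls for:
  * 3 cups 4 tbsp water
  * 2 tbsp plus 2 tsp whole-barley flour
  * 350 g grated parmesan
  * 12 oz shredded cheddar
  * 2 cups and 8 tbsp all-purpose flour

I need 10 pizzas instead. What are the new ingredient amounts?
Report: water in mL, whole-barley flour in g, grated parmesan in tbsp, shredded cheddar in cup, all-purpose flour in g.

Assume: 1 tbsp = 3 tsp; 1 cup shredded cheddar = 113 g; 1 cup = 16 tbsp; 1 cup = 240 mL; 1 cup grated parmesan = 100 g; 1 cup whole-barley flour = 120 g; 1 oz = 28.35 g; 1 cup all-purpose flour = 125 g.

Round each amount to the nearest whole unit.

Scaling factor: 10/4 = 5/2 = 2.5.
water: (3 cup + 4 tbsp = 3.25 cup) × 5/2 × 240 mL/cup = 1950 mL
whole-barley flour: (2 tbsp + 2 tsp = 8/3 tbsp) × 5/2 ÷ 16 tbsp/cup × 120 g/cup = 50 g
grated parmesan: 350 g × 5/2 ÷ 100 g/cup × 16 tbsp/cup = 140 tbsp
shredded cheddar: 12 oz × 5/2 × 28.35 g/oz ÷ 113 g/cup ≈ 8 cup
all-purpose flour: (2 cup + 8 tbsp = 2.5 cup) × 5/2 × 125 g/cup ≈ 781 g

water: 1950 mL; whole-barley flour: 50 g; grated parmesan: 140 tbsp; shredded cheddar: 8 cup; all-purpose flour: 781 g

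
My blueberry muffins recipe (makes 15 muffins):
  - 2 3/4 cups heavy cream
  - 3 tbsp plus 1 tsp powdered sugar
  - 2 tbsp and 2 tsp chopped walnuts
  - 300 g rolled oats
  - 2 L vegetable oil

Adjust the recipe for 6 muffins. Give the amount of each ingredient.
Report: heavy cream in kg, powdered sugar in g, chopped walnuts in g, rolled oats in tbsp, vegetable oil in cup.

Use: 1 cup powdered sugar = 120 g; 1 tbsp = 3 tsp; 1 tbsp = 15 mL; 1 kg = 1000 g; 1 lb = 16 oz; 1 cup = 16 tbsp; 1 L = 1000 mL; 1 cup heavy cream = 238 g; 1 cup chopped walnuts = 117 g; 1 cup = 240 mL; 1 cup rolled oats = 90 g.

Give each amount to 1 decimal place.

Scaling factor: 6/15 = 2/5 = 0.4.
heavy cream: 2.75 cup × 2/5 × 238 g/cup ÷ 1000 g/kg ≈ 0.3 kg
powdered sugar: (3 tbsp + 1 tsp = 10/3 tbsp) × 2/5 ÷ 16 tbsp/cup × 120 g/cup = 10.0 g
chopped walnuts: (2 tbsp + 2 tsp = 8/3 tbsp) × 2/5 ÷ 16 tbsp/cup × 117 g/cup = 7.8 g
rolled oats: 300 g × 2/5 ÷ 90 g/cup × 16 tbsp/cup ≈ 21.3 tbsp
vegetable oil: 2 L × 2/5 × 1000 mL/L ÷ 240 mL/cup ≈ 3.3 cup

heavy cream: 0.3 kg; powdered sugar: 10.0 g; chopped walnuts: 7.8 g; rolled oats: 21.3 tbsp; vegetable oil: 3.3 cup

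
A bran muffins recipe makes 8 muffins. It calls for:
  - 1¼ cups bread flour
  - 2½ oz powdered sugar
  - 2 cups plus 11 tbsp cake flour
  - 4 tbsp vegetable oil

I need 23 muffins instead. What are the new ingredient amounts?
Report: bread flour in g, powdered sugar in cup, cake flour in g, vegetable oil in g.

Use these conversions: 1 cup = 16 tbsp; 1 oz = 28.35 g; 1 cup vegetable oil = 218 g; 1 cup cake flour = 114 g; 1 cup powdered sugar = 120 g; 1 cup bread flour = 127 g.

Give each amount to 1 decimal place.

bread flour: 456.4 g; powdered sugar: 1.7 cup; cake flour: 880.8 g; vegetable oil: 156.7 g

Scaling factor: 23/8 = 2.875.
bread flour: 1.25 cup × 23/8 × 127 g/cup ≈ 456.4 g
powdered sugar: 2.5 oz × 23/8 × 28.35 g/oz ÷ 120 g/cup ≈ 1.7 cup
cake flour: (2 cup + 11 tbsp = 2.6875 cup) × 23/8 × 114 g/cup ≈ 880.8 g
vegetable oil: 4 tbsp × 23/8 ÷ 16 tbsp/cup × 218 g/cup ≈ 156.7 g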